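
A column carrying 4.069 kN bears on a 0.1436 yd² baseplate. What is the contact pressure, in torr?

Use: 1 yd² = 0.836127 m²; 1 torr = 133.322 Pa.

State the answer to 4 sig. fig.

4.069 kN × 1000 = 4069 N
0.1436 yd² × 0.836127 = 0.120068 m²
P = F / A = 4069 N / 0.120068 m² = 33889.1 Pa
33889.1 Pa ÷ (133.322 Pa/torr) = 254.19 torr

254.2 torr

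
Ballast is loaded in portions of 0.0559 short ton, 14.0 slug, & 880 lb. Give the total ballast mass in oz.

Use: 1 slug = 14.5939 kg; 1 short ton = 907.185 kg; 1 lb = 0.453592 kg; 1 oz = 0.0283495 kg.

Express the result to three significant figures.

0.0559 short ton × 907.185 → 50.7116 kg
14.0 slug × 14.5939 → 204.315 kg
880 lb × 0.453592 → 399.161 kg
Total: 50.7116 + 204.315 + 399.161 = 654.188 kg
In oz: 654.188 / 0.0283495 = 23075.8 oz

2.31×10⁴ oz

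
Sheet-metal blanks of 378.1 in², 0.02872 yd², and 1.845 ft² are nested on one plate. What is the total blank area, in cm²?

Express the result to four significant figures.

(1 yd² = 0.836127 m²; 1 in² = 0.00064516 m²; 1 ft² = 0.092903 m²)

378.1 in² × 0.00064516 → 0.243935 m²
0.02872 yd² × 0.836127 → 0.0240136 m²
1.845 ft² × 0.092903 → 0.171406 m²
Sum: 0.243935 + 0.0240136 + 0.171406 = 0.439355 m²
In cm²: 0.439355 / 0.0001 = 4393.55 cm²

4394 cm²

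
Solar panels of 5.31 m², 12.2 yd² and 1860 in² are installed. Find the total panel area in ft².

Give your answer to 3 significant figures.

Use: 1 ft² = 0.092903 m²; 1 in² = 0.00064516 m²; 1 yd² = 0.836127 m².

5.31 m² (already m²)
12.2 yd² × 0.836127 = 10.2007 m²
1860 in² × 0.00064516 = 1.2 m²
Sum: 5.31 + 10.2007 + 1.2 = 16.7107 m²
In ft²: 16.7107 / 0.092903 = 179.873 ft²

180 ft²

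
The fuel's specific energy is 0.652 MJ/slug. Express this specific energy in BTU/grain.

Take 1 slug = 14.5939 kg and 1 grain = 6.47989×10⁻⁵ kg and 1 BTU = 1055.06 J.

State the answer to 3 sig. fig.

0.00274 BTU/grain

0.652 MJ/slug × 1000000 J/MJ ÷ 14.5939 kg/slug = 44676.2 J/kg
44676.2 J/kg ÷ 1055.06 J/BTU × 6.47989×10⁻⁵ kg/grain = 0.00274389 BTU/grain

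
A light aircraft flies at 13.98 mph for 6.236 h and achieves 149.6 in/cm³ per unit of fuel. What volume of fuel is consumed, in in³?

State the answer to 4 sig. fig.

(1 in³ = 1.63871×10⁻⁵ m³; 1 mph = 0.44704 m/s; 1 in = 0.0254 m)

2253 in³

13.98 mph → 6.24962 m/s
6.236 h → 22449.6 s
d = v × t = 6.24962 × 22449.6 = 140301 m
149.6 in/cm³ → 3.79984×10⁶ m/m³
V = d / (distance per unit fuel) = 140301 / 3.79984×10⁶ = 0.0369229 m³
In in³: 0.0369229 / 1.63871×10⁻⁵ = 2253.17 in³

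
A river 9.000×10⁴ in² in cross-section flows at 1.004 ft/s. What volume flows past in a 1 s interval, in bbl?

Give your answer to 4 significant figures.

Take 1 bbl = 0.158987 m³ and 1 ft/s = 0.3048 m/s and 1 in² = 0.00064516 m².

1.004 ft/s × 0.3048 → 0.306019 m/s
9.000×10⁴ in² × 0.00064516 → 58.0644 m²
V = v × A × t = 0.306019 m/s × 58.0644 m² × 1 s = 17.7688 m³
17.7688 m³ ÷ (0.158987 m³/bbl) = 111.763 bbl

111.8 bbl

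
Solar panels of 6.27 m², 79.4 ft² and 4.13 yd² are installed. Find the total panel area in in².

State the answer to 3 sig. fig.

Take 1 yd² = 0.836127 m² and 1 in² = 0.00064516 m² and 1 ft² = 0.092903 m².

6.27 m² (already m²)
79.4 ft² × 0.092903 → 7.3765 m²
4.13 yd² × 0.836127 → 3.4532 m²
Total: 6.27 + 7.3765 + 3.4532 = 17.0997 m²
In in²: 17.0997 / 0.00064516 = 26504.6 in²

2.65×10⁴ in²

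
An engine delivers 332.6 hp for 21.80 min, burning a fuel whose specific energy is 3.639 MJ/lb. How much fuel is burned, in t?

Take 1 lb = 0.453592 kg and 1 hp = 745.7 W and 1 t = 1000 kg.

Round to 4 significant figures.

332.6 hp → 248020 W
21.80 min → 1308 s
E = P × t = 248020 × 1308 = 3.2441×10⁸ J
3.639 MJ/lb → 8.02263×10⁶ J/kg
m = E / e_s = 3.2441×10⁸ / 8.02263×10⁶ = 40.4369 kg
In t: 40.4369 / 1000 = 0.0404369 t

0.04044 t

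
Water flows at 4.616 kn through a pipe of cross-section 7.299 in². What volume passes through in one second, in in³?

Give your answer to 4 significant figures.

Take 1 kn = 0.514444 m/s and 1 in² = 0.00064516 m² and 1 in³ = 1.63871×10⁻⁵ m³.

4.616 kn × 0.514444 → 2.37467 m/s
7.299 in² × 0.00064516 → 0.00470902 m²
V = v × A × t = 2.37467 m/s × 0.00470902 m² × 1 s = 0.0111824 m³
0.0111824 m³ ÷ (1.63871×10⁻⁵ m³/in³) = 682.39 in³

682.4 in³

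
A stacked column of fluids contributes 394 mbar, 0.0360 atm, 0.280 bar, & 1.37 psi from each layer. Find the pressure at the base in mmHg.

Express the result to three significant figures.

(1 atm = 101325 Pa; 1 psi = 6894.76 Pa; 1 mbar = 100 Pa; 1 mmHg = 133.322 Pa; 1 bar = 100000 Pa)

604 mmHg

394 mbar × 100 = 39400 Pa
0.0360 atm × 101325 = 3647.7 Pa
0.280 bar × 100000 = 28000 Pa
1.37 psi × 6894.76 = 9445.82 Pa
Combined: 39400 + 3647.7 + 28000 + 9445.82 = 80493.5 Pa
In mmHg: 80493.5 / 133.322 = 603.753 mmHg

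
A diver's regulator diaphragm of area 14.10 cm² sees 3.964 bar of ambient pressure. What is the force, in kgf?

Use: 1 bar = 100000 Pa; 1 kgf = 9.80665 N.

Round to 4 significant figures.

56.99 kgf

3.964 bar × 100000 → 396400 Pa
14.10 cm² × 0.0001 → 0.00141 m²
F = P × A = 396400 Pa × 0.00141 m² = 558.924 N
558.924 N ÷ (9.80665 N/kgf) = 56.9944 kgf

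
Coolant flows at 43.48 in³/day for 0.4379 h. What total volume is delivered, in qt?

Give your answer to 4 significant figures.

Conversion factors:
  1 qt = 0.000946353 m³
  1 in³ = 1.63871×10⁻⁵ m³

0.01374 qt

43.48 in³/day → 8.24666×10⁻⁹ m³/s
0.4379 h → 1576.44 s
V = Q × t = 8.24666×10⁻⁹ × 1576.44 = 1.30004×10⁻⁵ m³
In qt: 1.30004×10⁻⁵ / 0.000946353 = 0.0137374 qt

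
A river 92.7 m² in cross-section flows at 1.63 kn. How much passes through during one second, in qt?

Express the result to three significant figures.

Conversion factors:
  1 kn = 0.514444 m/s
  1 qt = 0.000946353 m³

1.63 kn × 0.514444 = 0.838544 m/s
V = v × A × t = 0.838544 m/s × 92.7 m² × 1 s = 77.733 m³
77.733 m³ ÷ (0.000946353 m³/qt) = 82139.5 qt

8.21×10⁴ qt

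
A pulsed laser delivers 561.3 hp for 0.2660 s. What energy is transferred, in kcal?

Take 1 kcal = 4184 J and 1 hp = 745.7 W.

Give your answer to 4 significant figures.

26.61 kcal

561.3 hp × 745.7 → 418561 W
E = P × t = 418561 W × 0.266 s = 111337 J
111337 J ÷ (4184 J/kcal) = 26.6102 kcal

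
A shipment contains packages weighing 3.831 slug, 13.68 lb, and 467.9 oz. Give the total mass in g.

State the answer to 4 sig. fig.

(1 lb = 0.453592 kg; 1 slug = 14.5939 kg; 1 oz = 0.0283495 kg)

7.538×10⁴ g

3.831 slug × 14.5939 = 55.9092 kg
13.68 lb × 0.453592 = 6.20514 kg
467.9 oz × 0.0283495 = 13.2647 kg
Total: 55.9092 + 6.20514 + 13.2647 = 75.379 kg
In g: 75.379 / 0.001 = 75379 g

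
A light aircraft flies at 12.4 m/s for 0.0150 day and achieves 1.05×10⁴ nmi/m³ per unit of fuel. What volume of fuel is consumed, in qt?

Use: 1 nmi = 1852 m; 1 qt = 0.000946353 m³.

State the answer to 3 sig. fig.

0.873 qt

0.0150 day → 1296 s
d = v × t = 12.4 × 1296 = 16070.4 m
1.05×10⁴ nmi/m³ → 1.9446×10⁷ m/m³
V = d / (distance per unit fuel) = 16070.4 / 1.9446×10⁷ = 8.26412×10⁻⁴ m³
In qt: 8.26412×10⁻⁴ / 0.000946353 = 0.87326 qt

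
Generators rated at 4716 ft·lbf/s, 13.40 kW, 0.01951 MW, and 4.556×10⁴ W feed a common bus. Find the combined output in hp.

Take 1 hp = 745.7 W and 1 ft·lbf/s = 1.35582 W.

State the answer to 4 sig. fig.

4716 ft·lbf/s × 1.35582 → 6394.05 W
13.40 kW × 1000 → 13400 W
0.01951 MW × 1000000 → 19510 W
4.556×10⁴ W (already W)
Sum: 6394.05 + 13400 + 19510 + 45560 = 84864 W
In hp: 84864 / 745.7 = 113.804 hp

113.8 hp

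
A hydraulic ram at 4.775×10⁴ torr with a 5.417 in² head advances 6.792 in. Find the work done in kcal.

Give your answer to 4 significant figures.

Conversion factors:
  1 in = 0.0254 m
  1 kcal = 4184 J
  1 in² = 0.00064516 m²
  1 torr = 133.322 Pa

0.9174 kcal

4.775×10⁴ torr → 6.36613×10⁶ Pa
5.417 in² → 0.00349483 m²
F = P × A = 6.36613×10⁶ × 0.00349483 = 22248.5 N
6.792 in → 0.172517 m
W = F × d = 22248.5 × 0.172517 = 3838.24 J
In kcal: 3838.24 / 4184 = 0.917361 kcal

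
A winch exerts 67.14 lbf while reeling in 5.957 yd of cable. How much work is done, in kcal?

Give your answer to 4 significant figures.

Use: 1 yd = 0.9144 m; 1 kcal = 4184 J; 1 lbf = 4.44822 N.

67.14 lbf × 4.44822 = 298.653 N
5.957 yd × 0.9144 = 5.44708 m
W = F × d = 298.653 N × 5.44708 m = 1626.79 J
1626.79 J ÷ (4184 J/kcal) = 0.388812 kcal

0.3888 kcal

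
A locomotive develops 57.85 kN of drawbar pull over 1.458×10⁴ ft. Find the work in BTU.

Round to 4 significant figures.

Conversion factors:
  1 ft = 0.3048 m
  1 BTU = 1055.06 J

2.437×10⁵ BTU

57.85 kN × 1000 → 57850 N
1.458×10⁴ ft × 0.3048 → 4443.98 m
W = F × d = 57850 N × 4443.98 m = 2.57084×10⁸ J
2.57084×10⁸ J ÷ (1055.06 J/BTU) = 243668 BTU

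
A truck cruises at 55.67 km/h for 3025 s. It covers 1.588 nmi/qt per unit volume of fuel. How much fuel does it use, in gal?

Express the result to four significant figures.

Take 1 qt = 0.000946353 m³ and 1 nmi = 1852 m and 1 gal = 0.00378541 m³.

55.67 km/h → 15.4639 m/s
d = v × t = 15.4639 × 3025 = 46778.3 m
1.588 nmi/qt → 3.10769×10⁶ m/m³
V = d / (distance per unit fuel) = 46778.3 / 3.10769×10⁶ = 0.0150524 m³
In gal: 0.0150524 / 0.00378541 = 3.97643 gal

3.976 gal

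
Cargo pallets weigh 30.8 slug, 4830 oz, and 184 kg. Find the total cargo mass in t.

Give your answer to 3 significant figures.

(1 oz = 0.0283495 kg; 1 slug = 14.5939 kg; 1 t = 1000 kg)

0.770 t

30.8 slug × 14.5939 = 449.492 kg
4830 oz × 0.0283495 = 136.928 kg
184 kg (already kg)
Total: 449.492 + 136.928 + 184 = 770.42 kg
In t: 770.42 / 1000 = 0.77042 t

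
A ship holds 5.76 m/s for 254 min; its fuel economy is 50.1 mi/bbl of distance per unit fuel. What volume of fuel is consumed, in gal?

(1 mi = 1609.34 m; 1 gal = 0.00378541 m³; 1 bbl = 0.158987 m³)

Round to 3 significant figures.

45.7 gal

254 min → 15240 s
d = v × t = 5.76 × 15240 = 87782.4 m
50.1 mi/bbl → 507135 m/m³
V = d / (distance per unit fuel) = 87782.4 / 507135 = 0.173095 m³
In gal: 0.173095 / 0.00378541 = 45.7269 gal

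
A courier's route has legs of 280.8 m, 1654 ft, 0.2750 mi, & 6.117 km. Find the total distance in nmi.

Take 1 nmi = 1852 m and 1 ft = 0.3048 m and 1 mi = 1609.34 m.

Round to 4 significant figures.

3.966 nmi

280.8 m (already m)
1654 ft × 0.3048 = 504.139 m
0.2750 mi × 1609.34 = 442.568 m
6.117 km × 1000 = 6117 m
Sum: 280.8 + 504.139 + 442.568 + 6117 = 7344.51 m
In nmi: 7344.51 / 1852 = 3.96572 nmi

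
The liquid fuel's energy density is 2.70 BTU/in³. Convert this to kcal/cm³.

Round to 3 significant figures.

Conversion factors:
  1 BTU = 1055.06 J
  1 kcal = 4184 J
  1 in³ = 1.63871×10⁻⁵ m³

2.70 BTU/in³ × 1055.06 J/BTU ÷ 1.63871×10⁻⁵ m³/in³ = 1.73836×10⁸ J/m³
1.73836×10⁸ J/m³ ÷ 4184 J/kcal × 10⁻⁶ m³/cm³ = 0.0415478 kcal/cm³

0.0415 kcal/cm³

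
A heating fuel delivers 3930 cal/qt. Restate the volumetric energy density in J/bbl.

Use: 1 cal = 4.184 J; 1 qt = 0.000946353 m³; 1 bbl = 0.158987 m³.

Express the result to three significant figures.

2.76×10⁶ J/bbl

3930 cal/qt × 4.184 J/cal ÷ 0.000946353 m³/qt = 1.73753×10⁷ J/m³
1.73753×10⁷ J/m³ × 0.158987 m³/bbl = 2.76245×10⁶ J/bbl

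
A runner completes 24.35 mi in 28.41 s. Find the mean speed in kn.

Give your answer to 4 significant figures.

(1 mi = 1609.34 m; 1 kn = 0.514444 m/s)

2681 kn

24.35 mi × 1609.34 → 39187.4 m
v = d / t = 39187.4 m / 28.41 s = 1379.35 m/s
1379.35 m/s ÷ (0.514444 m/s/kn) = 2681.24 kn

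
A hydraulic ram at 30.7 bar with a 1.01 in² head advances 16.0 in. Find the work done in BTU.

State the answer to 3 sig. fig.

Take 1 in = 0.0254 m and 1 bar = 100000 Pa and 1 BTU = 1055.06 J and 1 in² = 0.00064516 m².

30.7 bar → 3.07×10⁶ Pa
1.01 in² → 6.51612×10⁻⁴ m²
F = P × A = 3.07×10⁶ × 6.51612×10⁻⁴ = 2000.45 N
16.0 in → 0.4064 m
W = F × d = 2000.45 × 0.4064 = 812.983 J
In BTU: 812.983 / 1055.06 = 0.770556 BTU

0.771 BTU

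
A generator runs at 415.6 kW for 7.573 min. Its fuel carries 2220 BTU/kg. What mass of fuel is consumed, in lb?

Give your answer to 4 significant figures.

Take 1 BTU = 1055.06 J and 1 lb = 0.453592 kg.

415.6 kW → 415600 W
7.573 min → 454.38 s
E = P × t = 415600 × 454.38 = 1.8884×10⁸ J
2220 BTU/kg → 2.34223×10⁶ J/kg
m = E / e_s = 1.8884×10⁸ / 2.34223×10⁶ = 80.624 kg
In lb: 80.624 / 0.453592 = 177.746 lb

177.7 lb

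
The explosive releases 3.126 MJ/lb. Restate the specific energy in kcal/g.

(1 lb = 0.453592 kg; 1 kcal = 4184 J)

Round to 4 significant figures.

1.647 kcal/g

3.126 MJ/lb × 1000000 J/MJ ÷ 0.453592 kg/lb = 6.89166×10⁶ J/kg
6.89166×10⁶ J/kg ÷ 4184 J/kcal × 0.001 kg/g = 1.64715 kcal/g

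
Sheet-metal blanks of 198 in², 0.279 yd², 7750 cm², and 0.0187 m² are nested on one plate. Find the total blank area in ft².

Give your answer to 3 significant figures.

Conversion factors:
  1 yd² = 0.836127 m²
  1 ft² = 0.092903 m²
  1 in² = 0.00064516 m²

198 in² × 0.00064516 → 0.127742 m²
0.279 yd² × 0.836127 → 0.233279 m²
7750 cm² × 0.0001 → 0.775 m²
0.0187 m² (already m²)
Sum: 0.127742 + 0.233279 + 0.775 + 0.0187 = 1.15472 m²
In ft²: 1.15472 / 0.092903 = 12.4293 ft²

12.4 ft²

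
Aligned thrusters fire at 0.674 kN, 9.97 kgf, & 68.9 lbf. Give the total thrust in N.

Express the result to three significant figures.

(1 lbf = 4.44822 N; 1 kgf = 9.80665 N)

0.674 kN × 1000 → 674 N
9.97 kgf × 9.80665 → 97.7723 N
68.9 lbf × 4.44822 → 306.482 N
Combined: 674 + 97.7723 + 306.482 = 1078.25 N

1080 N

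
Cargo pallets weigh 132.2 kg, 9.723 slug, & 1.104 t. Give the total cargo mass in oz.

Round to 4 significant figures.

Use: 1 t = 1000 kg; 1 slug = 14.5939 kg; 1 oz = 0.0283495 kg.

4.861×10⁴ oz

132.2 kg (already kg)
9.723 slug × 14.5939 = 141.896 kg
1.104 t × 1000 = 1104 kg
Sum: 132.2 + 141.896 + 1104 = 1378.1 kg
In oz: 1378.1 / 0.0283495 = 48611.1 oz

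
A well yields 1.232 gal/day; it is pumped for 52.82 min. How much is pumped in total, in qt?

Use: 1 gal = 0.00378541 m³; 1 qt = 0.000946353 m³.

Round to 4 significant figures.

0.1808 qt

1.232 gal/day → 5.39771×10⁻⁸ m³/s
52.82 min → 3169.2 s
V = Q × t = 5.39771×10⁻⁸ × 3169.2 = 1.71064×10⁻⁴ m³
In qt: 1.71064×10⁻⁴ / 0.000946353 = 0.180761 qt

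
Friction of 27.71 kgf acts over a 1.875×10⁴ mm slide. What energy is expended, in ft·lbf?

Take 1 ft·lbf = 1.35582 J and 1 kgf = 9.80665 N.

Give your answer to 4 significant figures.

3758 ft·lbf

27.71 kgf × 9.80665 → 271.742 N
1.875×10⁴ mm × 0.001 → 18.75 m
W = F × d = 271.742 N × 18.75 m = 5095.16 J
5095.16 J ÷ (1.35582 J/ft·lbf) = 3757.99 ft·lbf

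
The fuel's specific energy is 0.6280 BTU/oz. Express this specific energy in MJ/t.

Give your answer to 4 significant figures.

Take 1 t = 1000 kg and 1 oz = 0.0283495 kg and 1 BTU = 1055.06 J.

23.37 MJ/t

0.6280 BTU/oz × 1055.06 J/BTU ÷ 0.0283495 kg/oz = 23371.8 J/kg
23371.8 J/kg ÷ 1000000 J/MJ × 1000 kg/t = 23.3718 MJ/t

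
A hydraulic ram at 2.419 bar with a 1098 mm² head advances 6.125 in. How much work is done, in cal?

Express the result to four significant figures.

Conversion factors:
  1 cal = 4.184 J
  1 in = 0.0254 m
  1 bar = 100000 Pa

9.876 cal

2.419 bar → 241900 Pa
1098 mm² → 0.001098 m²
F = P × A = 241900 × 0.001098 = 265.606 N
6.125 in → 0.155575 m
W = F × d = 265.606 × 0.155575 = 41.3217 J
In cal: 41.3217 / 4.184 = 9.87612 cal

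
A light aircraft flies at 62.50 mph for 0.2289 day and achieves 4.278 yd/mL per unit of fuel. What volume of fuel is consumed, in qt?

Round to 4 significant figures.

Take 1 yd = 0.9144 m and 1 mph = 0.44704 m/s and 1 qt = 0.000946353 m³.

62.50 mph → 27.94 m/s
0.2289 day → 19777 s
d = v × t = 27.94 × 19777 = 552569 m
4.278 yd/mL → 3.9118×10⁶ m/m³
V = d / (distance per unit fuel) = 552569 / 3.9118×10⁶ = 0.141257 m³
In qt: 0.141257 / 0.000946353 = 149.265 qt

149.3 qt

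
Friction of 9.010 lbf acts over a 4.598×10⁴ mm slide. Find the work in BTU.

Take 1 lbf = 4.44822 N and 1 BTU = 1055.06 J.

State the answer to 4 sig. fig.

1.747 BTU

9.010 lbf × 4.44822 = 40.0785 N
4.598×10⁴ mm × 0.001 = 45.98 m
W = F × d = 40.0785 N × 45.98 m = 1842.81 J
1842.81 J ÷ (1055.06 J/BTU) = 1.74664 BTU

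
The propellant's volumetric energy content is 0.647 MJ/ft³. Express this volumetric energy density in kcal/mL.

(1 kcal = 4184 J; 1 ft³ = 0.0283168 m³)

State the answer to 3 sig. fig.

0.00546 kcal/mL

0.647 MJ/ft³ × 1000000 J/MJ ÷ 0.0283168 m³/ft³ = 2.28486×10⁷ J/m³
2.28486×10⁷ J/m³ ÷ 4184 J/kcal × 10⁻⁶ m³/mL = 0.00546095 kcal/mL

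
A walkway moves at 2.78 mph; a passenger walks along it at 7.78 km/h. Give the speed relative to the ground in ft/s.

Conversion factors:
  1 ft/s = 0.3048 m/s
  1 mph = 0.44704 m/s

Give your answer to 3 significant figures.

11.2 ft/s

2.78 mph × 0.44704 = 1.24277 m/s
7.78 km/h × (1/3.6) = 2.16111 m/s
Total: 1.24277 + 2.16111 = 3.40388 m/s
In ft/s: 3.40388 / 0.3048 = 11.1676 ft/s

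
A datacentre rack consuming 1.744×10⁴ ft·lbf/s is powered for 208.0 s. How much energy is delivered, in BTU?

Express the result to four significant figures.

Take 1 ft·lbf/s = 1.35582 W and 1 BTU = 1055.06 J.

1.744×10⁴ ft·lbf/s × 1.35582 = 23645.5 W
E = P × t = 23645.5 W × 208 s = 4.91826×10⁶ J
4.91826×10⁶ J ÷ (1055.06 J/BTU) = 4661.59 BTU

4662 BTU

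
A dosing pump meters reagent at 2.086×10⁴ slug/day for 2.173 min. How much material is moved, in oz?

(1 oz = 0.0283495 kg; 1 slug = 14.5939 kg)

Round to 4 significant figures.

1.620×10⁴ oz

2.086×10⁴ slug/day → 3.52348 kg/s
2.173 min → 130.38 s
m = ṁ × t = 3.52348 × 130.38 = 459.391 kg
In oz: 459.391 / 0.0283495 = 16204.6 oz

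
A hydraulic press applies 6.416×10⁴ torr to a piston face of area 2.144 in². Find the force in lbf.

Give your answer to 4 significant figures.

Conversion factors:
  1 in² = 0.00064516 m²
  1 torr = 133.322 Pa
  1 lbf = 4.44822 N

6.416×10⁴ torr × 133.322 → 8.55394×10⁶ Pa
2.144 in² × 0.00064516 → 0.00138322 m²
F = P × A = 8.55394×10⁶ Pa × 0.00138322 m² = 11832 N
11832 N ÷ (4.44822 N/lbf) = 2659.94 lbf

2660 lbf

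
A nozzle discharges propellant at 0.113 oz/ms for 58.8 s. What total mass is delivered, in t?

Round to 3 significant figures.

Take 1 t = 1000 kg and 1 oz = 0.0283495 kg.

0.188 t

0.113 oz/ms → 3.20349 kg/s
m = ṁ × t = 3.20349 × 58.8 = 188.365 kg
In t: 188.365 / 1000 = 0.188365 t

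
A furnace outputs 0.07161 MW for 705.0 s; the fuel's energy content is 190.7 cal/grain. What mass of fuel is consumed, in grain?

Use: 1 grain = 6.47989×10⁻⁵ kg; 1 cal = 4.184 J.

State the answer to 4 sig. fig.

6.327×10⁴ grain

0.07161 MW → 71610 W
E = P × t = 71610 × 705 = 5.0485×10⁷ J
190.7 cal/grain → 1.23133×10⁷ J/kg
m = E / e_s = 5.0485×10⁷ / 1.23133×10⁷ = 4.10004 kg
In grain: 4.10004 / 6.47989×10⁻⁵ = 63273.3 grain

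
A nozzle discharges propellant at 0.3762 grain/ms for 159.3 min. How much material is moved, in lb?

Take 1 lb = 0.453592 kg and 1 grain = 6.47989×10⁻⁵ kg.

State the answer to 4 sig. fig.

0.3762 grain/ms → 0.0243773 kg/s
159.3 min → 9558 s
m = ṁ × t = 0.0243773 × 9558 = 232.998 kg
In lb: 232.998 / 0.453592 = 513.673 lb

513.7 lb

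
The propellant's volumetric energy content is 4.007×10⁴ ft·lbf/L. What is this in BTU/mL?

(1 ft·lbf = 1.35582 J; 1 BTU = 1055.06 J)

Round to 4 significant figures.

4.007×10⁴ ft·lbf/L × 1.35582 J/ft·lbf ÷ 0.001 m³/L = 5.43277×10⁷ J/m³
5.43277×10⁷ J/m³ ÷ 1055.06 J/BTU × 10⁻⁶ m³/mL = 0.0514925 BTU/mL

0.05149 BTU/mL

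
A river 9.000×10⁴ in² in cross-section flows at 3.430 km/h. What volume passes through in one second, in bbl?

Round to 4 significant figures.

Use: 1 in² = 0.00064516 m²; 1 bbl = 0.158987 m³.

348.0 bbl

3.430 km/h × (1/3.6) → 0.952778 m/s
9.000×10⁴ in² × 0.00064516 → 58.0644 m²
V = v × A × t = 0.952778 m/s × 58.0644 m² × 1 s = 55.3225 m³
55.3225 m³ ÷ (0.158987 m³/bbl) = 347.969 bbl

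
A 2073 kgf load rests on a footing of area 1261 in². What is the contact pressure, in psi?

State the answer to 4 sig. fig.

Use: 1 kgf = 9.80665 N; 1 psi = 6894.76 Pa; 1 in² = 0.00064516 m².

3.624 psi

2073 kgf × 9.80665 = 20329.2 N
1261 in² × 0.00064516 = 0.813547 m²
P = F / A = 20329.2 N / 0.813547 m² = 24988.4 Pa
24988.4 Pa ÷ (6894.76 Pa/psi) = 3.62426 psi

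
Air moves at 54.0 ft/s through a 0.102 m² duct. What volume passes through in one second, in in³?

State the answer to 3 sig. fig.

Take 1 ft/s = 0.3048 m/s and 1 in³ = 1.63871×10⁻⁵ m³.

1.02×10⁵ in³

54.0 ft/s × 0.3048 = 16.4592 m/s
V = v × A × t = 16.4592 m/s × 0.102 m² × 1 s = 1.67884 m³
1.67884 m³ ÷ (1.63871×10⁻⁵ m³/in³) = 102449 in³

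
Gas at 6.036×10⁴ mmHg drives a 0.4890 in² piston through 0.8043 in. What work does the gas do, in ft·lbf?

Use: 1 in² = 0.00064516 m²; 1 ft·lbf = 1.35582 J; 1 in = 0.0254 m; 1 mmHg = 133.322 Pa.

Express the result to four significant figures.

6.036×10⁴ mmHg → 8.04732×10⁶ Pa
0.4890 in² → 3.15483×10⁻⁴ m²
F = P × A = 8.04732×10⁶ × 3.15483×10⁻⁴ = 2538.79 N
0.8043 in → 0.0204292 m
W = F × d = 2538.79 × 0.0204292 = 51.8654 J
In ft·lbf: 51.8654 / 1.35582 = 38.2539 ft·lbf

38.25 ft·lbf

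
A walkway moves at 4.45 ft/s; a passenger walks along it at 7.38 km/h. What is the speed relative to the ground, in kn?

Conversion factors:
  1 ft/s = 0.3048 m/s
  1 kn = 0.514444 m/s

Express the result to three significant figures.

6.62 kn

4.45 ft/s × 0.3048 = 1.35636 m/s
7.38 km/h × (1/3.6) = 2.05 m/s
Combined: 1.35636 + 2.05 = 3.40636 m/s
In kn: 3.40636 / 0.514444 = 6.62144 kn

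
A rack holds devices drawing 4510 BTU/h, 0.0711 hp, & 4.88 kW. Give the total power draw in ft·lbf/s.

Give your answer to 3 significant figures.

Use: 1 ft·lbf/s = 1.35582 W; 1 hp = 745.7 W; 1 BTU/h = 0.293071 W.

4610 ft·lbf/s

4510 BTU/h × 0.293071 = 1321.75 W
0.0711 hp × 745.7 = 53.0193 W
4.88 kW × 1000 = 4880 W
Sum: 1321.75 + 53.0193 + 4880 = 6254.77 W
In ft·lbf/s: 6254.77 / 1.35582 = 4613.27 ft·lbf/s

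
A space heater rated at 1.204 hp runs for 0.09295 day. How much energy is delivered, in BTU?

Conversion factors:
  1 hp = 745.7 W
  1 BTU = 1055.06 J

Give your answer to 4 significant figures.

6834 BTU

1.204 hp × 745.7 → 897.823 W
0.09295 day × 86400 → 8030.88 s
E = P × t = 897.823 W × 8030.88 s = 7.21031×10⁶ J
7.21031×10⁶ J ÷ (1055.06 J/BTU) = 6834.03 BTU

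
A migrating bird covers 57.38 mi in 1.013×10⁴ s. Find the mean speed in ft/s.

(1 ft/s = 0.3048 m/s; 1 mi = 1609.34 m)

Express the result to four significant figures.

29.91 ft/s

57.38 mi × 1609.34 → 92343.9 m
v = d / t = 92343.9 m / 10130 s = 9.11588 m/s
9.11588 m/s ÷ (0.3048 m/s/ft/s) = 29.9077 ft/s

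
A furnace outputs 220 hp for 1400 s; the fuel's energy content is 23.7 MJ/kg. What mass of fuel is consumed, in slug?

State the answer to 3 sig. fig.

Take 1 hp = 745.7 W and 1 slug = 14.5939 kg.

0.664 slug

220 hp → 164054 W
E = P × t = 164054 × 1400 = 2.29676×10⁸ J
23.7 MJ/kg → 2.37×10⁷ J/kg
m = E / e_s = 2.29676×10⁸ / 2.37×10⁷ = 9.69097 kg
In slug: 9.69097 / 14.5939 = 0.664043 slug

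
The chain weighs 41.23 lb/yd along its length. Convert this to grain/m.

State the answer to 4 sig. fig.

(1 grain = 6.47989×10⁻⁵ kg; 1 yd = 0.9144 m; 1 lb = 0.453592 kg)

41.23 lb/yd × 0.453592 kg/lb ÷ 0.9144 m/yd = 20.4523 kg/m
20.4523 kg/m ÷ 6.47989×10⁻⁵ kg/grain = 315627 grain/m

3.156×10⁵ grain/m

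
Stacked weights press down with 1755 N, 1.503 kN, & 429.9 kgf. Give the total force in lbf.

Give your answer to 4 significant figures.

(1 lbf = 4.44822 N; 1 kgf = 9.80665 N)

1755 N (already N)
1.503 kN × 1000 → 1503 N
429.9 kgf × 9.80665 → 4215.88 N
Sum: 1755 + 1503 + 4215.88 = 7473.88 N
In lbf: 7473.88 / 4.44822 = 1680.2 lbf

1680 lbf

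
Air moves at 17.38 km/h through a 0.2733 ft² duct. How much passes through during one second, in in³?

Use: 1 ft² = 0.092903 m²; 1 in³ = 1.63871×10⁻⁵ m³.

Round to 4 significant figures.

7480 in³

17.38 km/h × (1/3.6) = 4.82778 m/s
0.2733 ft² × 0.092903 = 0.0253904 m²
V = v × A × t = 4.82778 m/s × 0.0253904 m² × 1 s = 0.122579 m³
0.122579 m³ ÷ (1.63871×10⁻⁵ m³/in³) = 7480.21 in³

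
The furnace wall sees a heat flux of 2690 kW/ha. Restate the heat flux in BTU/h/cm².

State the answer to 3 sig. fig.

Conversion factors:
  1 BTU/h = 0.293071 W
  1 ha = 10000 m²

0.0918 BTU/h/cm²

2690 kW/ha × 1000 W/kW ÷ 10000 m²/ha = 269 W/m²
269 W/m² ÷ 0.293071 W/BTU/h × 0.0001 m²/cm² = 0.0917866 BTU/h/cm²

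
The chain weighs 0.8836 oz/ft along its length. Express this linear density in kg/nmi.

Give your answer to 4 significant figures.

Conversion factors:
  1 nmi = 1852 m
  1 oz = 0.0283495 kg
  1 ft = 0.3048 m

152.2 kg/nmi

0.8836 oz/ft × 0.0283495 kg/oz ÷ 0.3048 m/ft = 0.0821838 kg/m
0.0821838 kg/m × 1852 m/nmi = 152.204 kg/nmi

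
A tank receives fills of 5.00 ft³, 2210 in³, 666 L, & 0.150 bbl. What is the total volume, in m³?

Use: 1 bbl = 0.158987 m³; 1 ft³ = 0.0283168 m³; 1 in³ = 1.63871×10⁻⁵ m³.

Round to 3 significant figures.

5.00 ft³ × 0.0283168 = 0.141584 m³
2210 in³ × 1.63871×10⁻⁵ = 0.0362155 m³
666 L × 0.001 = 0.666 m³
0.150 bbl × 0.158987 = 0.023848 m³
Sum: 0.141584 + 0.0362155 + 0.666 + 0.023848 = 0.867648 m³

0.868 m³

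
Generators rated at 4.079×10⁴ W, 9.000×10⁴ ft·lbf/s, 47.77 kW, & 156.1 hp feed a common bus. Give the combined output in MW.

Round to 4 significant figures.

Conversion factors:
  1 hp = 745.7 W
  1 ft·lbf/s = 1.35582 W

4.079×10⁴ W (already W)
9.000×10⁴ ft·lbf/s × 1.35582 → 122024 W
47.77 kW × 1000 → 47770 W
156.1 hp × 745.7 → 116404 W
Combined: 40790 + 122024 + 47770 + 116404 = 326988 W
In MW: 326988 / 1000000 = 0.326988 MW

0.3270 MW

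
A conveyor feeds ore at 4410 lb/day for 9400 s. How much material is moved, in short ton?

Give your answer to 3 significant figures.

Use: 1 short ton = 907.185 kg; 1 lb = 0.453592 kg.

4410 lb/day → 0.0231521 kg/s
m = ṁ × t = 0.0231521 × 9400 = 217.63 kg
In short ton: 217.63 / 907.185 = 0.239896 short ton

0.240 short ton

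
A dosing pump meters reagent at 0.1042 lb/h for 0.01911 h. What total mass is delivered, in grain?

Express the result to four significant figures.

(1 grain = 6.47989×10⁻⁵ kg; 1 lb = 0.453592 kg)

0.1042 lb/h → 1.3129×10⁻⁵ kg/s
0.01911 h → 68.796 s
m = ṁ × t = 1.3129×10⁻⁵ × 68.796 = 9.03223×10⁻⁴ kg
In grain: 9.03223×10⁻⁴ / 6.47989×10⁻⁵ = 13.9389 grain

13.94 grain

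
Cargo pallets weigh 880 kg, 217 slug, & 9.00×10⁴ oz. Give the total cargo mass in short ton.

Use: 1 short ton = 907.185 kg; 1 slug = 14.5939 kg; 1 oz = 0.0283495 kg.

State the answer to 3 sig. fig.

880 kg (already kg)
217 slug × 14.5939 = 3166.88 kg
9.00×10⁴ oz × 0.0283495 = 2551.46 kg
Sum: 880 + 3166.88 + 2551.46 = 6598.34 kg
In short ton: 6598.34 / 907.185 = 7.27342 short ton

7.27 short ton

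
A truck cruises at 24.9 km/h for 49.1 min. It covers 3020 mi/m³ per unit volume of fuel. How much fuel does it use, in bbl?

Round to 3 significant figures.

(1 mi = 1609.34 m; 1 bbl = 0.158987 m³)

0.0264 bbl

24.9 km/h → 6.91667 m/s
49.1 min → 2946 s
d = v × t = 6.91667 × 2946 = 20376.5 m
3020 mi/m³ → 4.86021×10⁶ m/m³
V = d / (distance per unit fuel) = 20376.5 / 4.86021×10⁶ = 0.00419251 m³
In bbl: 0.00419251 / 0.158987 = 0.0263701 bbl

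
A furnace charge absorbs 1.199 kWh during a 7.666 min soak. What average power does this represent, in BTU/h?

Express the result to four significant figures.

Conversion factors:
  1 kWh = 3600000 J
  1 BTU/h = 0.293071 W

3.202×10⁴ BTU/h

1.199 kWh × 3600000 = 4.3164×10⁶ J
7.666 min × 60 = 459.96 s
P = E / t = 4.3164×10⁶ J / 459.96 s = 9384.29 W
9384.29 W ÷ (0.293071 W/BTU/h) = 32020.5 BTU/h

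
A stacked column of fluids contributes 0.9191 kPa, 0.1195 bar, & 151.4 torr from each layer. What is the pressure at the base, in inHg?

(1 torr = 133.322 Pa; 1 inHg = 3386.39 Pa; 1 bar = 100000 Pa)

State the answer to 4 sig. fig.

0.9191 kPa × 1000 = 919.1 Pa
0.1195 bar × 100000 = 11950 Pa
151.4 torr × 133.322 = 20185 Pa
Combined: 919.1 + 11950 + 20185 = 33054.1 Pa
In inHg: 33054.1 / 3386.39 = 9.76087 inHg

9.761 inHg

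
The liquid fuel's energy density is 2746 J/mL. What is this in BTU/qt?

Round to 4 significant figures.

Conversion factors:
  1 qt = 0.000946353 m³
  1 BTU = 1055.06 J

2463 BTU/qt

2746 J/mL ÷ 10⁻⁶ m³/mL = 2.746×10⁹ J/m³
2.746×10⁹ J/m³ ÷ 1055.06 J/BTU × 0.000946353 m³/qt = 2463.07 BTU/qt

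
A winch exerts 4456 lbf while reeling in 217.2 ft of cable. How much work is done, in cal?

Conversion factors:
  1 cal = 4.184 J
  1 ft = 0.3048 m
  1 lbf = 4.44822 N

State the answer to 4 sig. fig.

3.136×10⁵ cal

4456 lbf × 4.44822 → 19821.3 N
217.2 ft × 0.3048 → 66.2026 m
W = F × d = 19821.3 N × 66.2026 m = 1.31222×10⁶ J
1.31222×10⁶ J ÷ (4.184 J/cal) = 313628 cal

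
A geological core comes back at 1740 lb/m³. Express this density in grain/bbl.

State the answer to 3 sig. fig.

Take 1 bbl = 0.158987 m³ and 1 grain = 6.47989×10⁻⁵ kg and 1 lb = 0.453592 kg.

1740 lb/m³ × 0.453592 kg/lb = 789.25 kg/m³
789.25 kg/m³ ÷ 6.47989×10⁻⁵ kg/grain × 0.158987 m³/bbl = 1.93646×10⁶ grain/bbl

1.94×10⁶ grain/bbl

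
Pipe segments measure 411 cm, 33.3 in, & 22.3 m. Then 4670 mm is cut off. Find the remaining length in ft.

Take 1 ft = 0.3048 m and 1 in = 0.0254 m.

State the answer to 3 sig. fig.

74.1 ft

411 cm × 0.01 = 4.11 m
33.3 in × 0.0254 = 0.84582 m
22.3 m (already m)
4670 mm × 0.001 = 4.67 m
Sum: 4.11 + 0.84582 + 22.3 − 4.67 = 22.5858 m
In ft: 22.5858 / 0.3048 = 74.1004 ft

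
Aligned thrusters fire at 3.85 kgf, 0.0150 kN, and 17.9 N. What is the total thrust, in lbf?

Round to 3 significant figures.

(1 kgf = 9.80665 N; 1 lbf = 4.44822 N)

15.9 lbf

3.85 kgf × 9.80665 = 37.7556 N
0.0150 kN × 1000 = 15 N
17.9 N (already N)
Sum: 37.7556 + 15 + 17.9 = 70.6556 N
In lbf: 70.6556 / 4.44822 = 15.884 lbf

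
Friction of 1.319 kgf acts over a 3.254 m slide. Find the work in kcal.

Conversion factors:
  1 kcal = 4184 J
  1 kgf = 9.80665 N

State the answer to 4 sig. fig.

1.319 kgf × 9.80665 = 12.935 N
W = F × d = 12.935 N × 3.254 m = 42.0905 J
42.0905 J ÷ (4184 J/kcal) = 0.0100599 kcal

0.01006 kcal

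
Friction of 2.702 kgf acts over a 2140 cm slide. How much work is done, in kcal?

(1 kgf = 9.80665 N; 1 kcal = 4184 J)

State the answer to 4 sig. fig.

0.1355 kcal

2.702 kgf × 9.80665 = 26.4976 N
2140 cm × 0.01 = 21.4 m
W = F × d = 26.4976 N × 21.4 m = 567.049 J
567.049 J ÷ (4184 J/kcal) = 0.135528 kcal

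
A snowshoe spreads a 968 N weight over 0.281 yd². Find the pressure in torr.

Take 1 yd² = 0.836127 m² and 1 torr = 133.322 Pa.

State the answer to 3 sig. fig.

30.9 torr

0.281 yd² × 0.836127 → 0.234952 m²
P = F / A = 968 N / 0.234952 m² = 4119.99 Pa
4119.99 Pa ÷ (133.322 Pa/torr) = 30.9026 torr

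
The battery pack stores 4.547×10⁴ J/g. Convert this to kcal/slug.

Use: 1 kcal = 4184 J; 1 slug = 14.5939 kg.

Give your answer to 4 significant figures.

1.586×10⁵ kcal/slug

4.547×10⁴ J/g ÷ 0.001 kg/g = 4.547×10⁷ J/kg
4.547×10⁷ J/kg ÷ 4184 J/kcal × 14.5939 kg/slug = 158601 kcal/slug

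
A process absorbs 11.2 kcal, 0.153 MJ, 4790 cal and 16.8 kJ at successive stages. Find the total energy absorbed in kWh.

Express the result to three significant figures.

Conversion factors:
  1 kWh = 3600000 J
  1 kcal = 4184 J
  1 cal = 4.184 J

11.2 kcal × 4184 = 46860.8 J
0.153 MJ × 1000000 = 153000 J
4790 cal × 4.184 = 20041.4 J
16.8 kJ × 1000 = 16800 J
Sum: 46860.8 + 153000 + 20041.4 + 16800 = 236702 J
In kWh: 236702 / 3600000 = 0.0657506 kWh

0.0658 kWh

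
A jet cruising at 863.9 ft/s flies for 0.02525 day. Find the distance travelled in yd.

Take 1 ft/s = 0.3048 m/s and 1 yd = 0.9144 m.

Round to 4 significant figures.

6.282×10⁵ yd

863.9 ft/s × 0.3048 → 263.317 m/s
0.02525 day × 86400 → 2181.6 s
d = v × t = 263.317 m/s × 2181.6 s = 574452 m
574452 m ÷ (0.9144 m/yd) = 628228 yd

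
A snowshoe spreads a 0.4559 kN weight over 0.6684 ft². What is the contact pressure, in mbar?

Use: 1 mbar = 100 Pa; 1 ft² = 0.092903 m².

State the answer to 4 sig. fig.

73.42 mbar

0.4559 kN × 1000 = 455.9 N
0.6684 ft² × 0.092903 = 0.0620964 m²
P = F / A = 455.9 N / 0.0620964 m² = 7341.81 Pa
7341.81 Pa ÷ (100 Pa/mbar) = 73.4181 mbar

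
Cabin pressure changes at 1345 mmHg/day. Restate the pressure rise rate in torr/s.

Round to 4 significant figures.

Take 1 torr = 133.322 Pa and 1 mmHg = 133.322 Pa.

0.01557 torr/s

1345 mmHg/day × 133.322 Pa/mmHg ÷ 86400 s/day = 2.07544 Pa/s
2.07544 Pa/s ÷ 133.322 Pa/torr = 0.0155671 torr/s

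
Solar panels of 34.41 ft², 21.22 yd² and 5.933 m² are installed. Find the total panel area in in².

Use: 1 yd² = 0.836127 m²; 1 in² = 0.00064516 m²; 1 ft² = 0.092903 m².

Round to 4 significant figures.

34.41 ft² × 0.092903 = 3.19679 m²
21.22 yd² × 0.836127 = 17.7426 m²
5.933 m² (already m²)
Total: 3.19679 + 17.7426 + 5.933 = 26.8724 m²
In in²: 26.8724 / 0.00064516 = 41652.3 in²

4.165×10⁴ in²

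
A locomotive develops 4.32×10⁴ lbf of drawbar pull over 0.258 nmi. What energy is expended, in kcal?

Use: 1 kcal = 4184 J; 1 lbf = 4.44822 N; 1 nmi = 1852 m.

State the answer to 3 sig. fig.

4.32×10⁴ lbf × 4.44822 = 192163 N
0.258 nmi × 1852 = 477.816 m
W = F × d = 192163 N × 477.816 m = 9.18186×10⁷ J
9.18186×10⁷ J ÷ (4184 J/kcal) = 21945.2 kcal

2.19×10⁴ kcal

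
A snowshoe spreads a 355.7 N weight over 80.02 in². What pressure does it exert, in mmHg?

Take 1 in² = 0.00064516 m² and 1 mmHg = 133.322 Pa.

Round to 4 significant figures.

80.02 in² × 0.00064516 → 0.0516257 m²
P = F / A = 355.7 N / 0.0516257 m² = 6889.98 Pa
6889.98 Pa ÷ (133.322 Pa/mmHg) = 51.6792 mmHg

51.68 mmHg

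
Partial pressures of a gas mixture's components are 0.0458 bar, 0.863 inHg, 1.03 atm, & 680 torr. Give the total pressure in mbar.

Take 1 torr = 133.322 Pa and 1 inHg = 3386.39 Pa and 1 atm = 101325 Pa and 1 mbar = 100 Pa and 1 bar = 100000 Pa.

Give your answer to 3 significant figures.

2030 mbar

0.0458 bar × 100000 = 4580 Pa
0.863 inHg × 3386.39 = 2922.45 Pa
1.03 atm × 101325 = 104365 Pa
680 torr × 133.322 = 90659 Pa
Total: 4580 + 2922.45 + 104365 + 90659 = 202526 Pa
In mbar: 202526 / 100 = 2025.26 mbar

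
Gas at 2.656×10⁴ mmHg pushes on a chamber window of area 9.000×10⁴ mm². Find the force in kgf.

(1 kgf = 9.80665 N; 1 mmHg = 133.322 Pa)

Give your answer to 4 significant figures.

2.656×10⁴ mmHg × 133.322 = 3.54103×10⁶ Pa
9.000×10⁴ mm² × 10⁻⁶ = 0.09 m²
F = P × A = 3.54103×10⁶ Pa × 0.09 m² = 318693 N
318693 N ÷ (9.80665 N/kgf) = 32497.6 kgf

3.250×10⁴ kgf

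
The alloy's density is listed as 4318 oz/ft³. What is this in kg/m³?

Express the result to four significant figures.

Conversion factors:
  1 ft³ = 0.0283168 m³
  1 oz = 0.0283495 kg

4323 kg/m³

4318 oz/ft³ × 0.0283495 kg/oz ÷ 0.0283168 m³/ft³ = 4322.99 kg/m³
4322.99 kg/m³  = 4322.99 kg/m³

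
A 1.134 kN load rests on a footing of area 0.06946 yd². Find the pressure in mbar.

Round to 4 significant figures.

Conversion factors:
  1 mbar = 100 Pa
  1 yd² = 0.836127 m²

195.3 mbar

1.134 kN × 1000 = 1134 N
0.06946 yd² × 0.836127 = 0.0580774 m²
P = F / A = 1134 N / 0.0580774 m² = 19525.7 Pa
19525.7 Pa ÷ (100 Pa/mbar) = 195.257 mbar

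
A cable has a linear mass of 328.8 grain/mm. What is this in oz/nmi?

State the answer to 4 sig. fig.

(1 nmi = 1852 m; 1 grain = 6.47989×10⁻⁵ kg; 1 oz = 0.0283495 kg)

1.392×10⁶ oz/nmi

328.8 grain/mm × 6.47989×10⁻⁵ kg/grain ÷ 0.001 m/mm = 21.3059 kg/m
21.3059 kg/m ÷ 0.0283495 kg/oz × 1852 m/nmi = 1.39186×10⁶ oz/nmi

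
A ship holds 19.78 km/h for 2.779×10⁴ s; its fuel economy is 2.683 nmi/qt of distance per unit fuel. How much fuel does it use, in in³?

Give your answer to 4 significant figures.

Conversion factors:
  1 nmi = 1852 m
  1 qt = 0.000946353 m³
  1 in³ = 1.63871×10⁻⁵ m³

1775 in³

19.78 km/h → 5.49444 m/s
d = v × t = 5.49444 × 27790 = 152690 m
2.683 nmi/qt → 5.25059×10⁶ m/m³
V = d / (distance per unit fuel) = 152690 / 5.25059×10⁶ = 0.0290805 m³
In in³: 0.0290805 / 1.63871×10⁻⁵ = 1774.6 in³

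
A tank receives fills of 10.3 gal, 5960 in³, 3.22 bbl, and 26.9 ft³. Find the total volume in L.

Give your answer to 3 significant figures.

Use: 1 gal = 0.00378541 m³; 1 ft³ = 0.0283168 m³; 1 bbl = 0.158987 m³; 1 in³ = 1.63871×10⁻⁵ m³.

10.3 gal × 0.00378541 → 0.0389897 m³
5960 in³ × 1.63871×10⁻⁵ → 0.0976671 m³
3.22 bbl × 0.158987 → 0.511938 m³
26.9 ft³ × 0.0283168 → 0.761722 m³
Combined: 0.0389897 + 0.0976671 + 0.511938 + 0.761722 = 1.41032 m³
In L: 1.41032 / 0.001 = 1410.32 L

1410 L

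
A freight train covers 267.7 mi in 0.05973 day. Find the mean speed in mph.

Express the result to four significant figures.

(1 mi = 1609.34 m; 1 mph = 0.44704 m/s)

267.7 mi × 1609.34 → 430820 m
0.05973 day × 86400 → 5160.67 s
v = d / t = 430820 m / 5160.67 s = 83.4814 m/s
83.4814 m/s ÷ (0.44704 m/s/mph) = 186.743 mph

186.7 mph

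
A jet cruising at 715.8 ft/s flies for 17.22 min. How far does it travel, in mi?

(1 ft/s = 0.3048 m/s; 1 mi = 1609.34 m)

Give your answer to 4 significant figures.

715.8 ft/s × 0.3048 = 218.176 m/s
17.22 min × 60 = 1033.2 s
d = v × t = 218.176 m/s × 1033.2 s = 225419 m
225419 m ÷ (1609.34 m/mi) = 140.069 mi

140.1 mi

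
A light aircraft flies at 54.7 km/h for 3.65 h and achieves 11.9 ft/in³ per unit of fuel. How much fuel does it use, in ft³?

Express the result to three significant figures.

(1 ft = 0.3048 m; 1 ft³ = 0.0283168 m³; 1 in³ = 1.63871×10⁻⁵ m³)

31.9 ft³

54.7 km/h → 15.1944 m/s
3.65 h → 13140 s
d = v × t = 15.1944 × 13140 = 199654 m
11.9 ft/in³ → 221340 m/m³
V = d / (distance per unit fuel) = 199654 / 221340 = 0.902024 m³
In ft³: 0.902024 / 0.0283168 = 31.8547 ft³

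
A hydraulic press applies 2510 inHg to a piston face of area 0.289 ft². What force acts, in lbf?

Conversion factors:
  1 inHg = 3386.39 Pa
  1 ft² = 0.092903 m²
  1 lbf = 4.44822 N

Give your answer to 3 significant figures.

2510 inHg × 3386.39 → 8.49984×10⁶ Pa
0.289 ft² × 0.092903 → 0.026849 m²
F = P × A = 8.49984×10⁶ Pa × 0.026849 m² = 228212 N
228212 N ÷ (4.44822 N/lbf) = 51304.1 lbf

5.13×10⁴ lbf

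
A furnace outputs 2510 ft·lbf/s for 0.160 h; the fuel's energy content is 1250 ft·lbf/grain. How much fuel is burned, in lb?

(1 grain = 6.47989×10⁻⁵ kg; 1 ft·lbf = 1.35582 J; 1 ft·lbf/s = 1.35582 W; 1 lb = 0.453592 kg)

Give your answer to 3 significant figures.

0.165 lb

2510 ft·lbf/s → 3403.11 W
0.160 h → 576 s
E = P × t = 3403.11 × 576 = 1.96019×10⁶ J
1250 ft·lbf/grain → 2.61544×10⁷ J/kg
m = E / e_s = 1.96019×10⁶ / 2.61544×10⁷ = 0.0749469 kg
In lb: 0.0749469 / 0.453592 = 0.16523 lb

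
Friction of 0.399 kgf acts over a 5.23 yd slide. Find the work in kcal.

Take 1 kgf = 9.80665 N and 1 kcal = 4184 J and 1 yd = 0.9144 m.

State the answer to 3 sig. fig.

0.399 kgf × 9.80665 = 3.91285 N
5.23 yd × 0.9144 = 4.78231 m
W = F × d = 3.91285 N × 4.78231 m = 18.7125 J
18.7125 J ÷ (4184 J/kcal) = 0.00447239 kcal

0.00447 kcal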